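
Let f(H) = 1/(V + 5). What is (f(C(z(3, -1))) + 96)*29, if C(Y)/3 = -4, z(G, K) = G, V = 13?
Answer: 50141/18 ≈ 2785.6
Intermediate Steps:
C(Y) = -12 (C(Y) = 3*(-4) = -12)
f(H) = 1/18 (f(H) = 1/(13 + 5) = 1/18)
(f(C(z(3, -1))) + 96)*29 = (1/18 + 96)*29 = (1729/18)*29 = 50141/18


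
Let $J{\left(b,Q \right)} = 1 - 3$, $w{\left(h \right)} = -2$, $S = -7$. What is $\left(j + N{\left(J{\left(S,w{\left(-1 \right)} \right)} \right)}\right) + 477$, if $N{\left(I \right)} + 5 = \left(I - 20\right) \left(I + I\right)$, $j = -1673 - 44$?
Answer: $-1157$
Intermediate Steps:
$J{\left(b,Q \right)} = -2$ ($J{\left(b,Q \right)} = 1 - 3 = -2$)
$j = -1717$
$N{\left(I \right)} = -5 + 2 I \left(-20 + I\right)$ ($N{\left(I \right)} = -5 + \left(I - 20\right) \left(I + I\right) = -5 + \left(-20 + I\right) 2 I = -5 + 2 I \left(-20 + I\right)$)
$\left(j + N{\left(J{\left(S,w{\left(-1 \right)} \right)} \right)}\right) + 477 = \left(-1717 - \left(-75 - 8\right)\right) + 477 = \left(-1717 + \left(-5 + 80 + 2 \cdot 4\right)\right) + 477 = \left(-1717 + \left(-5 + 80 + 8\right)\right) + 477 = \left(-1717 + 83\right) + 477 = -1634 + 477 = -1157$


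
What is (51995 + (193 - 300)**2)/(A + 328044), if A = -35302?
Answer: 31722/146371 ≈ 0.21672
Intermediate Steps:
(51995 + (193 - 300)**2)/(A + 328044) = (51995 + (193 - 300)**2)/(-35302 + 328044) = (51995 + (-107)**2)/292742 = (51995 + 11449)*(1/292742) = 63444*(1/292742) = 31722/146371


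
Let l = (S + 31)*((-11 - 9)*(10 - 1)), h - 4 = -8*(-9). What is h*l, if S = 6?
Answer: -506160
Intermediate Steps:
h = 76 (h = 4 - 8*(-9) = 4 + 72 = 76)
l = -6660 (l = (6 + 31)*((-11 - 9)*(10 - 1)) = 37*(-20*9) = 37*(-180) = -6660)
h*l = 76*(-6660) = -506160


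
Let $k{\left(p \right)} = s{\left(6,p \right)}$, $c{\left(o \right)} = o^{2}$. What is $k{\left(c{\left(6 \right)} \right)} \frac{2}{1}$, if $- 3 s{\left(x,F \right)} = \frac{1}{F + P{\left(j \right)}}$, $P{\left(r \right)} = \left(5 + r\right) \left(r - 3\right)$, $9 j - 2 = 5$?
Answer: $- \frac{27}{938} \approx -0.028785$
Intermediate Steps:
$j = \frac{7}{9}$ ($j = \frac{2}{9} + \frac{1}{9} \cdot 5 = \frac{2}{9} + \frac{5}{9} = \frac{7}{9} \approx 0.77778$)
$P{\left(r \right)} = \left(-3 + r\right) \left(5 + r\right)$ ($P{\left(r \right)} = \left(5 + r\right) \left(-3 + r\right) = \left(-3 + r\right) \left(5 + r\right)$)
$s{\left(x,F \right)} = - \frac{1}{3 \left(- \frac{1040}{81} + F\right)}$ ($s{\left(x,F \right)} = - \frac{1}{3 \left(F + \left(-15 + \left(\frac{7}{9}\right)^{2} + 2 \cdot \frac{7}{9}\right)\right)} = - \frac{1}{3 \left(F + \left(-15 + \frac{49}{81} + \frac{14}{9}\right)\right)} = - \frac{1}{3 \left(F - \frac{1040}{81}\right)} = - \frac{1}{3 \left(- \frac{1040}{81} + F\right)}$)
$k{\left(p \right)} = - \frac{27}{-1040 + 81 p}$
$k{\left(c{\left(6 \right)} \right)} \frac{2}{1} = - \frac{27}{-1040 + 81 \cdot 6^{2}} \cdot \frac{2}{1} = - \frac{27}{-1040 + 81 \cdot 36} \cdot 2 \cdot 1 = - \frac{27}{-1040 + 2916} \cdot 2 = - \frac{27}{1876} \cdot 2 = \left(-27\right) \frac{1}{1876} \cdot 2 = \left(- \frac{27}{1876}\right) 2 = - \frac{27}{938}$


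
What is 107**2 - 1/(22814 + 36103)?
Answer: 674540732/58917 ≈ 11449.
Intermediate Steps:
107**2 - 1/(22814 + 36103) = 11449 - 1/58917 = 674540732/58917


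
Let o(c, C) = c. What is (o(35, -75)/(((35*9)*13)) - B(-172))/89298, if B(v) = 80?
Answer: -9359/10447866 ≈ -0.00089578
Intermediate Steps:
(o(35, -75)/(((35*9)*13)) - B(-172))/89298 = (35/(((35*9)*13)) - 1*80)/89298 = (35/((315*13)) - 80)*(1/89298) = (35/4095 - 80)*(1/89298) = (35*(1/4095) - 80)*(1/89298) = (1/117 - 80)*(1/89298) = -9359/117*1/89298 = -9359/10447866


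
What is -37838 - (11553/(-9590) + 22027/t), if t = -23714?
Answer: -2151132269277/56854315 ≈ -37836.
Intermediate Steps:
-37838 - (11553/(-9590) + 22027/t) = -37838 - (11553/(-9590) + 22027/(-23714)) = -37838 - (11553*(-1/9590) + 22027*(-1/23714)) = -37838 - (-11553/9590 - 22027/23714) = -37838 - 1*(-121301693/56854315) = -37838 + 121301693/56854315 = -2151132269277/56854315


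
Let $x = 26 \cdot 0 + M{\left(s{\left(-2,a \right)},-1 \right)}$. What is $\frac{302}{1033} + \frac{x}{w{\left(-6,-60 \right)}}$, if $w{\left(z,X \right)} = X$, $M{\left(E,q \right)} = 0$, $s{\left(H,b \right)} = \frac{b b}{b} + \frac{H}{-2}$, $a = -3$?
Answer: $\frac{302}{1033} \approx 0.29235$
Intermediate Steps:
$s{\left(H,b \right)} = b - \frac{H}{2}$ ($s{\left(H,b \right)} = \frac{b^{2}}{b} + H \left(- \frac{1}{2}\right) = b - \frac{H}{2}$)
$x = 0$ ($x = 26 \cdot 0 + 0 = 0 + 0 = 0$)
$\frac{302}{1033} + \frac{x}{w{\left(-6,-60 \right)}} = \frac{302}{1033} + \frac{0}{-60} = 302 \cdot \frac{1}{1033} + 0 \left(- \frac{1}{60}\right) = \frac{302}{1033} + 0 = \frac{302}{1033}$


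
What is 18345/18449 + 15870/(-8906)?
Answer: -64702530/82153397 ≈ -0.78758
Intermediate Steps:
18345/18449 + 15870/(-8906) = 18345*(1/18449) + 15870*(-1/8906) = 18345/18449 - 7935/4453 = -64702530/82153397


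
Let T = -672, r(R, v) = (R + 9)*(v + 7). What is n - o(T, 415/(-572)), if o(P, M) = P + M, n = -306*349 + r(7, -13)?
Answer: -60756281/572 ≈ -1.0622e+5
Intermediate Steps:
r(R, v) = (7 + v)*(9 + R) (r(R, v) = (9 + R)*(7 + v) = (7 + v)*(9 + R))
n = -106890 (n = -306*349 + (63 + 7*7 + 9*(-13) + 7*(-13)) = -106794 + (63 + 49 - 117 - 91) = -106794 - 96 = -106890)
o(P, M) = M + P
n - o(T, 415/(-572)) = -106890 - (415/(-572) - 672) = -106890 - (415*(-1/572) - 672) = -106890 - (-415/572 - 672) = -106890 - 1*(-384799/572) = -106890 + 384799/572 = -60756281/572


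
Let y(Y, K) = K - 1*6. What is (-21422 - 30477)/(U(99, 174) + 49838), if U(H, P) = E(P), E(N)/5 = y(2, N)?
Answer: -51899/50678 ≈ -1.0241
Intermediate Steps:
y(Y, K) = -6 + K (y(Y, K) = K - 6 = -6 + K)
E(N) = -30 + 5*N (E(N) = 5*(-6 + N) = -30 + 5*N)
U(H, P) = -30 + 5*P
(-21422 - 30477)/(U(99, 174) + 49838) = (-21422 - 30477)/((-30 + 5*174) + 49838) = -51899/((-30 + 870) + 49838) = -51899/(840 + 49838) = -51899/50678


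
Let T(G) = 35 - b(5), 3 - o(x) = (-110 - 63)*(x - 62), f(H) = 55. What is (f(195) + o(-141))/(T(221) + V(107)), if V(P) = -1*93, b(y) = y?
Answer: 11687/21 ≈ 556.52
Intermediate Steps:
o(x) = -10723 + 173*x (o(x) = 3 - (-110 - 63)*(x - 62) = 3 - (-173)*(-62 + x) = 3 - (10726 - 173*x) = 3 + (-10726 + 173*x) = -10723 + 173*x)
T(G) = 30 (T(G) = 35 - 1*5 = 35 - 5 = 30)
V(P) = -93
(f(195) + o(-141))/(T(221) + V(107)) = (55 + (-10723 + 173*(-141)))/(30 - 93) = (55 + (-10723 - 24393))/(-63) = (55 - 35116)*(-1/63) = -35061*(-1/63) = 11687/21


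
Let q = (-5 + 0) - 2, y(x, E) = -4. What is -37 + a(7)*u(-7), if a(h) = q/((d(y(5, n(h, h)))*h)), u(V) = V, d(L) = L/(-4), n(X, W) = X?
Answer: -30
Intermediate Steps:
q = -7 (q = -5 - 2 = -7)
d(L) = -L/4 (d(L) = L*(-¼) = -L/4)
a(h) = -7/h
-37 + a(7)*u(-7) = -37 - 7/7*(-7) = -37 - 7*⅐*(-7) = -37 - 1*(-7) = -37 + 7 = -30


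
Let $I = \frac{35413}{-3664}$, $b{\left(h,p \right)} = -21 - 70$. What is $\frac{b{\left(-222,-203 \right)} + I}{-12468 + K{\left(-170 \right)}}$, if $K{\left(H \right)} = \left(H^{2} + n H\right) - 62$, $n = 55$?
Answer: $- \frac{368837}{25721280} \approx -0.01434$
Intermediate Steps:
$K{\left(H \right)} = -62 + H^{2} + 55 H$ ($K{\left(H \right)} = \left(H^{2} + 55 H\right) - 62 = -62 + H^{2} + 55 H$)
$b{\left(h,p \right)} = -91$ ($b{\left(h,p \right)} = -21 - 70 = -91$)
$I = - \frac{35413}{3664}$ ($I = 35413 \left(- \frac{1}{3664}\right) = - \frac{35413}{3664} \approx -9.6651$)
$\frac{b{\left(-222,-203 \right)} + I}{-12468 + K{\left(-170 \right)}} = \frac{-91 - \frac{35413}{3664}}{-12468 + \left(-62 + \left(-170\right)^{2} + 55 \left(-170\right)\right)} = - \frac{368837}{3664 \left(-12468 - -19488\right)} = - \frac{368837}{3664 \left(-12468 + 19488\right)} = - \frac{368837}{3664 \cdot 7020} = \left(- \frac{368837}{3664}\right) \frac{1}{7020} = - \frac{368837}{25721280}$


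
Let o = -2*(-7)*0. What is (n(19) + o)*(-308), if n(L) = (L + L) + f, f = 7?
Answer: -13860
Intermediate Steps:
n(L) = 7 + 2*L (n(L) = (L + L) + 7 = 2*L + 7 = 7 + 2*L)
o = 0 (o = 14*0 = 0)
(n(19) + o)*(-308) = ((7 + 2*19) + 0)*(-308) = ((7 + 38) + 0)*(-308) = (45 + 0)*(-308) = 45*(-308) = -13860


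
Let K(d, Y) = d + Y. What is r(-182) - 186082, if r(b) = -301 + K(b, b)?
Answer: -186747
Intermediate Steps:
K(d, Y) = Y + d
r(b) = -301 + 2*b (r(b) = -301 + (b + b) = -301 + 2*b)
r(-182) - 186082 = (-301 + 2*(-182)) - 186082 = (-301 - 364) - 186082 = -665 - 186082 = -186747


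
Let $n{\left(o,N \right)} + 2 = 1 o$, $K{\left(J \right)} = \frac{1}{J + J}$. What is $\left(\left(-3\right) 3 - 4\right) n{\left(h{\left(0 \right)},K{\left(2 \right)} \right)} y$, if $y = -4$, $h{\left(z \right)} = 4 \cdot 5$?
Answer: $936$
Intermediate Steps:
$K{\left(J \right)} = \frac{1}{2 J}$
$h{\left(z \right)} = 20$
$n{\left(o,N \right)} = -2 + o$ ($n{\left(o,N \right)} = -2 + 1 o = -2 + o$)
$\left(\left(-3\right) 3 - 4\right) n{\left(h{\left(0 \right)},K{\left(2 \right)} \right)} y = \left(\left(-3\right) 3 - 4\right) \left(-2 + 20\right) \left(-4\right) = \left(-9 - 4\right) 18 \left(-4\right) = \left(-13\right) \left(-72\right) = 936$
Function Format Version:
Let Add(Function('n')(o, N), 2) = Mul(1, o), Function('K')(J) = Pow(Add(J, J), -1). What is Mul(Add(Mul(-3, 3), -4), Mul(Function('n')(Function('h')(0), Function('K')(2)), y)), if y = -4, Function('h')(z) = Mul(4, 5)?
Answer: 936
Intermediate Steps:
Function('K')(J) = Mul(Rational(1, 2), Pow(J, -1)) (Function('K')(J) = Pow(Mul(2, J), -1) = Mul(Rational(1, 2), Pow(J, -1)))
Function('h')(z) = 20
Function('n')(o, N) = Add(-2, o) (Function('n')(o, N) = Add(-2, Mul(1, o)) = Add(-2, o))
Mul(Add(Mul(-3, 3), -4), Mul(Function('n')(Function('h')(0), Function('K')(2)), y)) = Mul(Add(Mul(-3, 3), -4), Mul(Add(-2, 20), -4)) = Mul(Add(-9, -4), Mul(18, -4)) = Mul(-13, -72) = 936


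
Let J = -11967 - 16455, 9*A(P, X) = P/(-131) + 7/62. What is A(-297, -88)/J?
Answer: -19331/2077591356 ≈ -9.3045e-6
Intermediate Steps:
A(P, X) = 7/558 - P/1179 (A(P, X) = (P/(-131) + 7/62)/9 = (P*(-1/131) + 7*(1/62))/9 = (-P/131 + 7/62)/9 = (7/62 - P/131)/9 = 7/558 - P/1179)
J = -28422
A(-297, -88)/J = (7/558 - 1/1179*(-297))/(-28422) = (7/558 + 33/131)*(-1/28422) = (19331/73098)*(-1/28422) = -19331/2077591356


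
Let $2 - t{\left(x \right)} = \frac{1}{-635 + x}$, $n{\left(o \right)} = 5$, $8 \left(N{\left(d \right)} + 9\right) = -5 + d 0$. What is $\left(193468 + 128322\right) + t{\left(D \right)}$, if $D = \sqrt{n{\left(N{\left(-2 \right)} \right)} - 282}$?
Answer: $\frac{129843716219}{403502} + \frac{i \sqrt{277}}{403502} \approx 3.2179 \cdot 10^{5} + 4.1247 \cdot 10^{-5} i$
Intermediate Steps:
$N{\left(d \right)} = - \frac{77}{8}$ ($N{\left(d \right)} = -9 + \frac{-5 + d 0}{8} = -9 + \frac{-5 + 0}{8} = -9 + \frac{1}{8} \left(-5\right) = -9 - \frac{5}{8} = - \frac{77}{8}$)
$D = i \sqrt{277}$ ($D = \sqrt{5 - 282} = \sqrt{-277} = i \sqrt{277} \approx 16.643 i$)
$t{\left(x \right)} = 2 - \frac{1}{-635 + x}$
$\left(193468 + 128322\right) + t{\left(D \right)} = \left(193468 + 128322\right) + \frac{-1271 + 2 i \sqrt{277}}{-635 + i \sqrt{277}} = 321790 + \frac{-1271 + 2 i \sqrt{277}}{-635 + i \sqrt{277}}$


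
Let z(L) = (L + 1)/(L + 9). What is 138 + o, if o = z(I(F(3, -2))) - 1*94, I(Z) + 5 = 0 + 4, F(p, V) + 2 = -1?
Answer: 44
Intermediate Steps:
F(p, V) = -3 (F(p, V) = -2 - 1 = -3)
I(Z) = -1 (I(Z) = -5 + (0 + 4) = -5 + 4 = -1)
z(L) = (1 + L)/(9 + L)
o = -94 (o = (1 - 1)/(9 - 1) - 1*94 = 0/8 - 94 = (⅛)*0 - 94 = 0 - 94 = -94)
138 + o = 138 - 94 = 44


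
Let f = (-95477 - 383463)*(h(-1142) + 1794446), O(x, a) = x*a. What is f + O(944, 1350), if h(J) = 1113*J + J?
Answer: -250128972120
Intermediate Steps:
h(J) = 1114*J
O(x, a) = a*x
f = -250130246520 (f = (-95477 - 383463)*(1114*(-1142) + 1794446) = -478940*(-1272188 + 1794446) = -478940*522258 = -250130246520)
f + O(944, 1350) = -250130246520 + 1350*944 = -250130246520 + 1274400 = -250128972120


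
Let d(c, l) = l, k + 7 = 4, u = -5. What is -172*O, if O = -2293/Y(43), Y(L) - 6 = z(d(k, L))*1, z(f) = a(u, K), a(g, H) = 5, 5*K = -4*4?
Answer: 394396/11 ≈ 35854.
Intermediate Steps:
K = -16/5 (K = (-4*4)/5 = (⅕)*(-16) = -16/5 ≈ -3.2000)
k = -3 (k = -7 + 4 = -3)
z(f) = 5
Y(L) = 11 (Y(L) = 6 + 5*1 = 6 + 5 = 11)
O = -2293/11 ≈ -208.45
-172*O = -172*(-2293/11) = 394396/11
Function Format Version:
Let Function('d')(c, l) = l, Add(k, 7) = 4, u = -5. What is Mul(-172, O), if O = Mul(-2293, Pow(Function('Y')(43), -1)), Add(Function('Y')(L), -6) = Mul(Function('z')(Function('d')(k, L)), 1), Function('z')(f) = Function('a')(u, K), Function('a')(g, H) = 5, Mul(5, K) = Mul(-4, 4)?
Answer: Rational(394396, 11) ≈ 35854.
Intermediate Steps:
K = Rational(-16, 5) (K = Mul(Rational(1, 5), Mul(-4, 4)) = Mul(Rational(1, 5), -16) = Rational(-16, 5) ≈ -3.2000)
k = -3 (k = Add(-7, 4) = -3)
Function('z')(f) = 5
Function('Y')(L) = 11 (Function('Y')(L) = Add(6, Mul(5, 1)) = Add(6, 5) = 11)
O = Rational(-2293, 11) (O = Mul(-2293, Pow(11, -1)) = Mul(-2293, Rational(1, 11)) = Rational(-2293, 11) ≈ -208.45)
Mul(-172, O) = Mul(-172, Rational(-2293, 11)) = Rational(394396, 11)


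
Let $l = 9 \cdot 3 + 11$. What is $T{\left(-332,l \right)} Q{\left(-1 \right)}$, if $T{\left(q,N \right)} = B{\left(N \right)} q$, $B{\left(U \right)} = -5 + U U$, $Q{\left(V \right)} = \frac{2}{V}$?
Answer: $955496$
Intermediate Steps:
$B{\left(U \right)} = -5 + U^{2}$
$l = 38$ ($l = 27 + 11 = 38$)
$T{\left(q,N \right)} = q \left(-5 + N^{2}\right)$ ($T{\left(q,N \right)} = \left(-5 + N^{2}\right) q = q \left(-5 + N^{2}\right)$)
$T{\left(-332,l \right)} Q{\left(-1 \right)} = - 332 \left(-5 + 38^{2}\right) \frac{2}{-1} = - 332 \left(-5 + 1444\right) 2 \left(-1\right) = \left(-332\right) 1439 \left(-2\right) = \left(-477748\right) \left(-2\right) = 955496$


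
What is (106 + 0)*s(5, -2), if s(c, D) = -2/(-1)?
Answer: 212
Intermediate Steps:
s(c, D) = 2 (s(c, D) = -2*(-1) = 2)
(106 + 0)*s(5, -2) = (106 + 0)*2 = 106*2 = 212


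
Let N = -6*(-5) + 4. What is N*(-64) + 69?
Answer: -2107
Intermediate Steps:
N = 34 (N = 30 + 4 = 34)
N*(-64) + 69 = 34*(-64) + 69 = -2176 + 69 = -2107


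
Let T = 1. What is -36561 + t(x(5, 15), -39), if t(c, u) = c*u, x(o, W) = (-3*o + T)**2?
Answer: -44205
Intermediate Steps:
x(o, W) = (1 - 3*o)**2 (x(o, W) = (-3*o + 1)**2 = (1 - 3*o)**2)
-36561 + t(x(5, 15), -39) = -36561 + (-1 + 3*5)**2*(-39) = -36561 + (-1 + 15)**2*(-39) = -36561 + 14**2*(-39) = -36561 + 196*(-39) = -36561 - 7644 = -44205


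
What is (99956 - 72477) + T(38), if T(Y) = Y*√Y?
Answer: 27479 + 38*√38 ≈ 27713.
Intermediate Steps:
T(Y) = Y^(3/2)
(99956 - 72477) + T(38) = (99956 - 72477) + 38^(3/2) = 27479 + 38*√38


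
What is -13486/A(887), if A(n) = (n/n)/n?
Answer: -11962082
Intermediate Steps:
A(n) = 1/n
-13486/A(887) = -13486/(1/887) = -13486/1/887 = -13486*887 = -11962082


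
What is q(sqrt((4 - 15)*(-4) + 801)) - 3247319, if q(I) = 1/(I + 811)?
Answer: -2133085914633/656876 - 13*sqrt(5)/656876 ≈ -3.2473e+6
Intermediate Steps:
q(I) = 1/(811 + I)
q(sqrt((4 - 15)*(-4) + 801)) - 3247319 = 1/(811 + sqrt((4 - 15)*(-4) + 801)) - 3247319 = 1/(811 + sqrt(-11*(-4) + 801)) - 3247319 = 1/(811 + sqrt(44 + 801)) - 3247319 = 1/(811 + sqrt(845)) - 3247319 = 1/(811 + 13*sqrt(5)) - 3247319 = -3247319 + 1/(811 + 13*sqrt(5))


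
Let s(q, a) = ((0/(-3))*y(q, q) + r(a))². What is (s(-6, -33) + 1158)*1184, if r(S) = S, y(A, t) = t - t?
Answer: 2660448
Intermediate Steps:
y(A, t) = 0
s(q, a) = a² (s(q, a) = ((0/(-3))*0 + a)² = ((0*(-⅓))*0 + a)² = (0*0 + a)² = (0 + a)² = a²)
(s(-6, -33) + 1158)*1184 = ((-33)² + 1158)*1184 = (1089 + 1158)*1184 = 2247*1184 = 2660448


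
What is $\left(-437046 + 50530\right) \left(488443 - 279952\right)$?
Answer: $-80585107356$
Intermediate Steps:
$\left(-437046 + 50530\right) \left(488443 - 279952\right) = \left(-386516\right) 208491 = -80585107356$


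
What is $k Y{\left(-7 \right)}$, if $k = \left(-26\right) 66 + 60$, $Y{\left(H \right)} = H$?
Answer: $11592$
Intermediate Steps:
$k = -1656$ ($k = -1716 + 60 = -1656$)
$k Y{\left(-7 \right)} = \left(-1656\right) \left(-7\right) = 11592$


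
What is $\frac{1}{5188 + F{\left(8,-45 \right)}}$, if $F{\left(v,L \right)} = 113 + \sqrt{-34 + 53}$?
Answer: $\frac{279}{1478978} - \frac{\sqrt{19}}{28100582} \approx 0.00018849$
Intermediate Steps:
$F{\left(v,L \right)} = 113 + \sqrt{19}$
$\frac{1}{5188 + F{\left(8,-45 \right)}} = \frac{1}{5188 + \left(113 + \sqrt{19}\right)} = \frac{1}{5301 + \sqrt{19}}$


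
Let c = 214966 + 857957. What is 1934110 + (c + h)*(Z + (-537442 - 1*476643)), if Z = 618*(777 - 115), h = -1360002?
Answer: 173675829661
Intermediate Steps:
c = 1072923
Z = 409116 (Z = 618*662 = 409116)
1934110 + (c + h)*(Z + (-537442 - 1*476643)) = 1934110 + (1072923 - 1360002)*(409116 + (-537442 - 1*476643)) = 1934110 - 287079*(409116 + (-537442 - 476643)) = 1934110 - 287079*(409116 - 1014085) = 1934110 - 287079*(-604969) = 1934110 + 173673895551 = 173675829661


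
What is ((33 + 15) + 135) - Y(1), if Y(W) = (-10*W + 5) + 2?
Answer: 186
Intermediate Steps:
Y(W) = 7 - 10*W (Y(W) = (5 - 10*W) + 2 = 7 - 10*W)
((33 + 15) + 135) - Y(1) = ((33 + 15) + 135) - (7 - 10*1) = (48 + 135) - (7 - 10) = 183 - 1*(-3) = 183 + 3 = 186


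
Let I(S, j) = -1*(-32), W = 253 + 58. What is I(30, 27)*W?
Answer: 9952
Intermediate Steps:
W = 311
I(S, j) = 32
I(30, 27)*W = 32*311 = 9952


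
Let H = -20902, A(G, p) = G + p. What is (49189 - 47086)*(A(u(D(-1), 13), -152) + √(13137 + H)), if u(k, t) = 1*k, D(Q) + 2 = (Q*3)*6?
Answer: -361716 + 2103*I*√7765 ≈ -3.6172e+5 + 1.8531e+5*I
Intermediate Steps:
D(Q) = -2 + 18*Q (D(Q) = -2 + (Q*3)*6 = -2 + (3*Q)*6 = -2 + 18*Q)
u(k, t) = k
(49189 - 47086)*(A(u(D(-1), 13), -152) + √(13137 + H)) = (49189 - 47086)*(((-2 + 18*(-1)) - 152) + √(13137 - 20902)) = 2103*(((-2 - 18) - 152) + √(-7765)) = 2103*((-20 - 152) + I*√7765) = 2103*(-172 + I*√7765) = -361716 + 2103*I*√7765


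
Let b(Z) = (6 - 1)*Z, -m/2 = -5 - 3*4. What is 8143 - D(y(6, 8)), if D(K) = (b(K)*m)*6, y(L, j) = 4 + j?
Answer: -4097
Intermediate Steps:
m = 34 (m = -2*(-5 - 3*4) = -2*(-5 - 12) = -2*(-17) = 34)
b(Z) = 5*Z
D(K) = 1020*K (D(K) = ((5*K)*34)*6 = (170*K)*6 = 1020*K)
8143 - D(y(6, 8)) = 8143 - 1020*(4 + 8) = 8143 - 1020*12 = 8143 - 1*12240 = 8143 - 12240 = -4097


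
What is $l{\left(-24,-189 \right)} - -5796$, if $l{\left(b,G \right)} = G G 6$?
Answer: $220122$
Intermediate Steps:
$l{\left(b,G \right)} = 6 G^{2}$ ($l{\left(b,G \right)} = G^{2} \cdot 6 = 6 G^{2}$)
$l{\left(-24,-189 \right)} - -5796 = 6 \left(-189\right)^{2} - -5796 = 6 \cdot 35721 + 5796 = 214326 + 5796 = 220122$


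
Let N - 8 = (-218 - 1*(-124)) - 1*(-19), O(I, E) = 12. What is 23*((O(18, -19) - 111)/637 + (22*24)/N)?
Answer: -7888287/42679 ≈ -184.83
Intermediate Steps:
N = -67 (N = 8 + ((-218 - 1*(-124)) - 1*(-19)) = 8 + ((-218 + 124) + 19) = 8 + (-94 + 19) = 8 - 75 = -67)
23*((O(18, -19) - 111)/637 + (22*24)/N) = 23*((12 - 111)/637 + (22*24)/(-67)) = 23*(-99*1/637 + 528*(-1/67)) = 23*(-99/637 - 528/67) = 23*(-342969/42679) = -7888287/42679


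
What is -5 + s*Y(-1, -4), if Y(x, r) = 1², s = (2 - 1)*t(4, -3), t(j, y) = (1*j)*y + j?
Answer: -13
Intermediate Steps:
t(j, y) = j + j*y (t(j, y) = j*y + j = j + j*y)
s = -8 (s = (2 - 1)*(4*(1 - 3)) = 1*(4*(-2)) = 1*(-8) = -8)
Y(x, r) = 1
-5 + s*Y(-1, -4) = -5 - 8*1 = -5 - 8 = -13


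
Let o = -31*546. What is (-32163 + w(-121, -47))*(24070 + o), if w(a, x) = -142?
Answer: -230786920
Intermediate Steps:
o = -16926 (o = -1*16926 = -16926)
(-32163 + w(-121, -47))*(24070 + o) = (-32163 - 142)*(24070 - 16926) = -32305*7144 = -230786920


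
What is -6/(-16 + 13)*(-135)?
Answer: -270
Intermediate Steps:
-6/(-16 + 13)*(-135) = -6/(-3)*(-135) = -6*(-1/3)*(-135) = 2*(-135) = -270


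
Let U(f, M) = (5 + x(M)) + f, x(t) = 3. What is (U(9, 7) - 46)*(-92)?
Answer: 2668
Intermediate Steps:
U(f, M) = 8 + f (U(f, M) = (5 + 3) + f = 8 + f)
(U(9, 7) - 46)*(-92) = ((8 + 9) - 46)*(-92) = (17 - 46)*(-92) = -29*(-92) = 2668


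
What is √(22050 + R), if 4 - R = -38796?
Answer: 5*√2434 ≈ 246.68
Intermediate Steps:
R = 38800 (R = 4 - 1*(-38796) = 4 + 38796 = 38800)
√(22050 + R) = √(22050 + 38800) = √60850 = 5*√2434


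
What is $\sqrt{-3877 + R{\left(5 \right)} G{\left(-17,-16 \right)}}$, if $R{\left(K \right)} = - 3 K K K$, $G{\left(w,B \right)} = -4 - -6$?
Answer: $i \sqrt{4627} \approx 68.022 i$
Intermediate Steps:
$G{\left(w,B \right)} = 2$ ($G{\left(w,B \right)} = -4 + 6 = 2$)
$R{\left(K \right)} = - 3 K^{3}$ ($R{\left(K \right)} = - 3 K^{2} K = - 3 K^{3}$)
$\sqrt{-3877 + R{\left(5 \right)} G{\left(-17,-16 \right)}} = \sqrt{-3877 + - 3 \cdot 5^{3} \cdot 2} = \sqrt{-3877 + \left(-3\right) 125 \cdot 2} = \sqrt{-3877 - 750} = \sqrt{-4627} = i \sqrt{4627}$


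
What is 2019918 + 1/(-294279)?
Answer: 594419449121/294279 ≈ 2.0199e+6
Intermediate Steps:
2019918 + 1/(-294279) = 2019918 - 1/294279 = 594419449121/294279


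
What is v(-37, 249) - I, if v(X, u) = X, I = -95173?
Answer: 95136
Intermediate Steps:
v(-37, 249) - I = -37 - 1*(-95173) = -37 + 95173 = 95136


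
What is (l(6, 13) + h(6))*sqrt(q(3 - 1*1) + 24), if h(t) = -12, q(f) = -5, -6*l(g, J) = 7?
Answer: -79*sqrt(19)/6 ≈ -57.392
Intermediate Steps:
l(g, J) = -7/6 (l(g, J) = -1/6*7 = -7/6)
(l(6, 13) + h(6))*sqrt(q(3 - 1*1) + 24) = (-7/6 - 12)*sqrt(-5 + 24) = -79*sqrt(19)/6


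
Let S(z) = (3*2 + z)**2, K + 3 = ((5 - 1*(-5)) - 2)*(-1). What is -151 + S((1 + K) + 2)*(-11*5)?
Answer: -371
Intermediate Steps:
K = -11 (K = -3 + ((5 - 1*(-5)) - 2)*(-1) = -3 + ((5 + 5) - 2)*(-1) = -3 + (10 - 2)*(-1) = -3 + 8*(-1) = -3 - 8 = -11)
S(z) = (6 + z)**2
-151 + S((1 + K) + 2)*(-11*5) = -151 + (6 + ((1 - 11) + 2))**2*(-11*5) = -151 + (6 + (-10 + 2))**2*(-55) = -151 + (6 - 8)**2*(-55) = -151 + (-2)**2*(-55) = -151 + 4*(-55) = -151 - 220 = -371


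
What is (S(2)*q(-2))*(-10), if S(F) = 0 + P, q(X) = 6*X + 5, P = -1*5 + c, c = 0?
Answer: -350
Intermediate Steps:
P = -5 (P = -1*5 + 0 = -5 + 0 = -5)
q(X) = 5 + 6*X
S(F) = -5 (S(F) = 0 - 5 = -5)
(S(2)*q(-2))*(-10) = -5*(5 + 6*(-2))*(-10) = -5*(5 - 12)*(-10) = -5*(-7)*(-10) = 35*(-10) = -350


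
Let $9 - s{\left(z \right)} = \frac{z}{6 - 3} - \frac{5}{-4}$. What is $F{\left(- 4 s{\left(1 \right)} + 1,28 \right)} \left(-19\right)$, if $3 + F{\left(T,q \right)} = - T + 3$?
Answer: $- \frac{1634}{3} \approx -544.67$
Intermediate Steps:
$s{\left(z \right)} = \frac{31}{4} - \frac{z}{3}$ ($s{\left(z \right)} = 9 - \left(\frac{z}{6 - 3} - \frac{5}{-4}\right) = 9 - \left(\frac{z}{6 - 3} - - \frac{5}{4}\right) = 9 - \left(\frac{z}{3} + \frac{5}{4}\right) = 9 - \left(\frac{5}{4} + \frac{z}{3}\right) = \frac{31}{4} - \frac{z}{3}$)
$F{\left(T,q \right)} = - T$ ($F{\left(T,q \right)} = -3 - \left(-3 + T\right) = - T$)
$F{\left(- 4 s{\left(1 \right)} + 1,28 \right)} \left(-19\right) = - (- 4 \left(\frac{31}{4} - \frac{1}{3}\right) + 1) \left(-19\right) = - (\left(-4\right) \frac{89}{12} + 1) \left(-19\right) = - (- \frac{89}{3} + 1) \left(-19\right) = \left(-1\right) \left(- \frac{86}{3}\right) \left(-19\right) = \frac{86}{3} \left(-19\right) = - \frac{1634}{3}$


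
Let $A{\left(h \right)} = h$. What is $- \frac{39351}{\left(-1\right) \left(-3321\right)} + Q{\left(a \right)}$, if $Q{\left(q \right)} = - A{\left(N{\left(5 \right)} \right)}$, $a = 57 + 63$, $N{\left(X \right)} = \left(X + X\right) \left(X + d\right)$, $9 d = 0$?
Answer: $- \frac{68467}{1107} \approx -61.849$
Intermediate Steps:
$d = 0$ ($d = \frac{1}{9} \cdot 0 = 0$)
$N{\left(X \right)} = 2 X^{2}$ ($N{\left(X \right)} = \left(X + X\right) \left(X + 0\right) = 2 X X = 2 X^{2}$)
$a = 120$
$Q{\left(q \right)} = -50$ ($Q{\left(q \right)} = - 2 \cdot 5^{2} = - 2 \cdot 25 = \left(-1\right) 50 = -50$)
$- \frac{39351}{\left(-1\right) \left(-3321\right)} + Q{\left(a \right)} = - \frac{39351}{\left(-1\right) \left(-3321\right)} - 50 = - \frac{39351}{3321} - 50 = \left(-39351\right) \frac{1}{3321} - 50 = - \frac{13117}{1107} - 50 = - \frac{68467}{1107}$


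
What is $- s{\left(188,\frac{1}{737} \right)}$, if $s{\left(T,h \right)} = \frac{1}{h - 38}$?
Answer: $\frac{737}{28005} \approx 0.026317$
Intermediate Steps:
$s{\left(T,h \right)} = \frac{1}{-38 + h}$
$- s{\left(188,\frac{1}{737} \right)} = - \frac{1}{-38 + \frac{1}{737}} = - \frac{1}{- \frac{28005}{737}} = \left(-1\right) \left(- \frac{737}{28005}\right) = \frac{737}{28005}$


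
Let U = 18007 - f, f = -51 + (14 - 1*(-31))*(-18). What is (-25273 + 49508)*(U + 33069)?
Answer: 1258693195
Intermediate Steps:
f = -861 (f = -51 + (14 + 31)*(-18) = -51 + 45*(-18) = -51 - 810 = -861)
U = 18868 (U = 18007 - 1*(-861) = 18007 + 861 = 18868)
(-25273 + 49508)*(U + 33069) = (-25273 + 49508)*(18868 + 33069) = 24235*51937 = 1258693195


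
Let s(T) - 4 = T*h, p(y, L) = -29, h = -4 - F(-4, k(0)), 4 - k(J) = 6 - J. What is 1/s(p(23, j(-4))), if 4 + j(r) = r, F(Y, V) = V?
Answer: 1/62 ≈ 0.016129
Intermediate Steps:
k(J) = -2 + J (k(J) = 4 - (6 - J) = 4 + (-6 + J) = -2 + J)
j(r) = -4 + r
h = -2 (h = -4 - (-2 + 0) = -4 - 1*(-2) = -4 + 2 = -2)
s(T) = 4 - 2*T (s(T) = 4 + T*(-2) = 4 - 2*T)
1/s(p(23, j(-4))) = 1/(4 - 2*(-29)) = 1/(4 + 58) = 1/62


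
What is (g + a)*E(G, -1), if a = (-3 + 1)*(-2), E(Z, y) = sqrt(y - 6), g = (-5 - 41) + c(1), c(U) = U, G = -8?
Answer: -41*I*sqrt(7) ≈ -108.48*I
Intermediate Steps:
g = -45 (g = (-5 - 41) + 1 = -46 + 1 = -45)
E(Z, y) = sqrt(-6 + y)
a = 4 (a = -2*(-2) = 4)
(g + a)*E(G, -1) = (-45 + 4)*sqrt(-6 - 1) = -41*I*sqrt(7)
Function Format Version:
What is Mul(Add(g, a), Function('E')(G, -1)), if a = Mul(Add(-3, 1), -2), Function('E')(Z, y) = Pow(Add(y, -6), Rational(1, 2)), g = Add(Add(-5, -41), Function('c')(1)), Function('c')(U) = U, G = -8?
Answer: Mul(-41, I, Pow(7, Rational(1, 2))) ≈ Mul(-108.48, I)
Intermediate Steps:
g = -45 (g = Add(Add(-5, -41), 1) = Add(-46, 1) = -45)
Function('E')(Z, y) = Pow(Add(-6, y), Rational(1, 2))
a = 4 (a = Mul(-2, -2) = 4)
Mul(Add(g, a), Function('E')(G, -1)) = Mul(Add(-45, 4), Pow(Add(-6, -1), Rational(1, 2))) = Mul(-41, Pow(-7, Rational(1, 2))) = Mul(-41, Mul(I, Pow(7, Rational(1, 2)))) = Mul(-41, I, Pow(7, Rational(1, 2)))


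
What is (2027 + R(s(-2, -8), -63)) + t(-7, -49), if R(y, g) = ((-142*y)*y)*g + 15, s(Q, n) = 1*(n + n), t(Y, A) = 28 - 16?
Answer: 2292230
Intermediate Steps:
t(Y, A) = 12
s(Q, n) = 2*n (s(Q, n) = 1*(2*n) = 2*n)
R(y, g) = 15 - 142*g*y² (R(y, g) = (-142*y²)*g + 15 = -142*g*y² + 15 = 15 - 142*g*y²)
(2027 + R(s(-2, -8), -63)) + t(-7, -49) = (2027 + (15 - 142*(-63)*(2*(-8))²)) + 12 = (2027 + (15 - 142*(-63)*(-16)²)) + 12 = (2027 + (15 - 142*(-63)*256)) + 12 = (2027 + (15 + 2290176)) + 12 = (2027 + 2290191) + 12 = 2292218 + 12 = 2292230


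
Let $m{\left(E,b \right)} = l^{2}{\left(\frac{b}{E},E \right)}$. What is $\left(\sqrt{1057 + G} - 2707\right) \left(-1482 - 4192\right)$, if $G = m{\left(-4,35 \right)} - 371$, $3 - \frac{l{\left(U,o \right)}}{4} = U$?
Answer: $15359518 - 5674 \sqrt{2895} \approx 1.5054 \cdot 10^{7}$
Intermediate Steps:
$l{\left(U,o \right)} = 12 - 4 U$
$m{\left(E,b \right)} = \left(12 - \frac{4 b}{E}\right)^{2}$ ($m{\left(E,b \right)} = \left(12 - 4 \frac{b}{E}\right)^{2} = \left(12 - \frac{4 b}{E}\right)^{2}$)
$G = 1838$ ($G = \frac{16 \left(\left(-1\right) 35 + 3 \left(-4\right)\right)^{2}}{16} - 371 = 16 \cdot \frac{1}{16} \left(-35 - 12\right)^{2} - 371 = 16 \cdot \frac{1}{16} \left(-47\right)^{2} - 371 = 16 \cdot \frac{1}{16} \cdot 2209 - 371 = 2209 - 371 = 1838$)
$\left(\sqrt{1057 + G} - 2707\right) \left(-1482 - 4192\right) = \left(\sqrt{1057 + 1838} - 2707\right) \left(-1482 - 4192\right) = \left(\sqrt{2895} - 2707\right) \left(-5674\right) = \left(-2707 + \sqrt{2895}\right) \left(-5674\right) = 15359518 - 5674 \sqrt{2895}$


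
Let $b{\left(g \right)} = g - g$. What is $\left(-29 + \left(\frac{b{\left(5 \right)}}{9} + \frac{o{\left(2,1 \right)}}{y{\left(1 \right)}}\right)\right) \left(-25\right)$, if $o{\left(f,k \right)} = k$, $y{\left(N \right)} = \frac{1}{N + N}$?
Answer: $675$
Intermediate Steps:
$b{\left(g \right)} = 0$
$y{\left(N \right)} = \frac{1}{2 N}$
$\left(-29 + \left(\frac{b{\left(5 \right)}}{9} + \frac{o{\left(2,1 \right)}}{y{\left(1 \right)}}\right)\right) \left(-25\right) = \left(-29 + \left(\frac{0}{9} + 1 \frac{1}{\frac{1}{2} \cdot 1^{-1}}\right)\right) \left(-25\right) = \left(-29 + \left(0 \cdot \frac{1}{9} + 1 \frac{1}{\frac{1}{2} \cdot 1}\right)\right) \left(-25\right) = \left(-29 + \left(0 + 1 \frac{1}{\frac{1}{2}}\right)\right) \left(-25\right) = \left(-29 + \left(0 + 1 \cdot 2\right)\right) \left(-25\right) = \left(-29 + \left(0 + 2\right)\right) \left(-25\right) = \left(-29 + 2\right) \left(-25\right) = \left(-27\right) \left(-25\right) = 675$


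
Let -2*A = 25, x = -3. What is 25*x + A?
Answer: -175/2 ≈ -87.500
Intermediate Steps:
A = -25/2 (A = -½*25 = -25/2 ≈ -12.500)
25*x + A = 25*(-3) - 25/2 = -75 - 25/2 = -175/2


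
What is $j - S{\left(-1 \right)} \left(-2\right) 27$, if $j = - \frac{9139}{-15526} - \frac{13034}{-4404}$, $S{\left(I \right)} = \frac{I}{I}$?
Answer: $\frac{491868157}{8547063} \approx 57.548$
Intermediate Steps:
$S{\left(I \right)} = 1$
$j = \frac{30326755}{8547063}$ ($j = \left(-9139\right) \left(- \frac{1}{15526}\right) - - \frac{6517}{2202} = \frac{9139}{15526} + \frac{6517}{2202} = \frac{30326755}{8547063} \approx 3.5482$)
$j - S{\left(-1 \right)} \left(-2\right) 27 = \frac{30326755}{8547063} - 1 \left(-2\right) 27 = \frac{30326755}{8547063} - \left(-2\right) 27 = \frac{30326755}{8547063} - -54 = \frac{30326755}{8547063} + 54 = \frac{491868157}{8547063}$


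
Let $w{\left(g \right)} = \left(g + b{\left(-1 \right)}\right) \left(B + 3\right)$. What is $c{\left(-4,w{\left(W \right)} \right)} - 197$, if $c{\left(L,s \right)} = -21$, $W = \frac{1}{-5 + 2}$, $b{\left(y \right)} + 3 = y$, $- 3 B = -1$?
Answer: $-218$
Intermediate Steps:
$B = \frac{1}{3}$ ($B = \left(- \frac{1}{3}\right) \left(-1\right) = \frac{1}{3} \approx 0.33333$)
$b{\left(y \right)} = -3 + y$
$W = - \frac{1}{3}$ ($W = \frac{1}{-3} = - \frac{1}{3} \approx -0.33333$)
$w{\left(g \right)} = - \frac{40}{3} + \frac{10 g}{3}$ ($w{\left(g \right)} = \left(g - 4\right) \left(\frac{1}{3} + 3\right) = \left(g - 4\right) \frac{10}{3} = \left(-4 + g\right) \frac{10}{3} = - \frac{40}{3} + \frac{10 g}{3}$)
$c{\left(-4,w{\left(W \right)} \right)} - 197 = -21 - 197 = -218$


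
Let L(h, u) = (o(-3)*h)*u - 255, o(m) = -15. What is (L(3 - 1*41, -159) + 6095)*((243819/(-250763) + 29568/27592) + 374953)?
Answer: -27496551777560347120/864881587 ≈ -3.1792e+10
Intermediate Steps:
L(h, u) = -255 - 15*h*u (L(h, u) = (-15*h)*u - 255 = -15*h*u - 255 = -255 - 15*h*u)
(L(3 - 1*41, -159) + 6095)*((243819/(-250763) + 29568/27592) + 374953) = ((-255 - 15*(3 - 1*41)*(-159)) + 6095)*((243819/(-250763) + 29568/27592) + 374953) = ((-255 - 15*(3 - 41)*(-159)) + 6095)*((243819*(-1/250763) + 29568*(1/27592)) + 374953) = ((-255 - 15*(-38)*(-159)) + 6095)*((-243819/250763 + 3696/3449) + 374953) = ((-255 - 90630) + 6095)*(85888317/864881587 + 374953) = (-90885 + 6095)*(324290031578728/864881587) = -84790*324290031578728/864881587 = -27496551777560347120/864881587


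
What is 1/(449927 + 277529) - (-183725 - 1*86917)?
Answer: 196880146753/727456 ≈ 2.7064e+5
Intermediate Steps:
1/(449927 + 277529) - (-183725 - 1*86917) = 1/727456 - (-183725 - 86917) = 1/727456 - 1*(-270642) = 1/727456 + 270642 = 196880146753/727456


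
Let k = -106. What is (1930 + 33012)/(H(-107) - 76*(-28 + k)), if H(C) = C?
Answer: 34942/10077 ≈ 3.4675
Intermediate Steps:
(1930 + 33012)/(H(-107) - 76*(-28 + k)) = (1930 + 33012)/(-107 - 76*(-28 - 106)) = 34942/(-107 - 76*(-134)) = 34942/(-107 + 10184) = 34942/10077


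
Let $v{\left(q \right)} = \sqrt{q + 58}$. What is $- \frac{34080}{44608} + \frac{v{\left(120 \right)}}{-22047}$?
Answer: $- \frac{1065}{1394} - \frac{\sqrt{178}}{22047} \approx -0.76459$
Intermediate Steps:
$v{\left(q \right)} = \sqrt{58 + q}$
$- \frac{34080}{44608} + \frac{v{\left(120 \right)}}{-22047} = - \frac{34080}{44608} + \frac{\sqrt{58 + 120}}{-22047} = \left(-34080\right) \frac{1}{44608} + \sqrt{178} \left(- \frac{1}{22047}\right) = - \frac{1065}{1394} - \frac{\sqrt{178}}{22047}$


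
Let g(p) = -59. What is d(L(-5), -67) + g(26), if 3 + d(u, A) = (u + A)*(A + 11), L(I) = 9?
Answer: 3186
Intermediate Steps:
d(u, A) = -3 + (11 + A)*(A + u) (d(u, A) = -3 + (u + A)*(A + 11) = -3 + (A + u)*(11 + A) = -3 + (11 + A)*(A + u))
d(L(-5), -67) + g(26) = (-3 + (-67)**2 + 11*(-67) + 11*9 - 67*9) - 59 = (-3 + 4489 - 737 + 99 - 603) - 59 = 3245 - 59 = 3186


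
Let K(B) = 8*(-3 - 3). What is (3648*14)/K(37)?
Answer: -1064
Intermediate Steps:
K(B) = -48 (K(B) = 8*(-6) = -48)
(3648*14)/K(37) = (3648*14)/(-48) = 51072*(-1/48) = -1064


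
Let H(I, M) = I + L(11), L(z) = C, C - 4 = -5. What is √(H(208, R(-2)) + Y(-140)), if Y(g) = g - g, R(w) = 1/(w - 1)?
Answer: 3*√23 ≈ 14.387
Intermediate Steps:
R(w) = 1/(-1 + w)
Y(g) = 0
C = -1 (C = 4 - 5 = -1)
L(z) = -1
H(I, M) = -1 + I (H(I, M) = I - 1 = -1 + I)
√(H(208, R(-2)) + Y(-140)) = √((-1 + 208) + 0) = √(207 + 0) = √207 = 3*√23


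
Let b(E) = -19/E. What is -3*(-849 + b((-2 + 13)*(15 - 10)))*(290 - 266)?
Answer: 3363408/55 ≈ 61153.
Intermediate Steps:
-3*(-849 + b((-2 + 13)*(15 - 10)))*(290 - 266) = -3*(-849 - 19*1/((-2 + 13)*(15 - 10)))*(290 - 266) = -3*(-849 - 19/(11*5))*24 = -3*(-849 - 19/55)*24 = -(-140142)*24/55 = -3*(-1121136/55) = 3363408/55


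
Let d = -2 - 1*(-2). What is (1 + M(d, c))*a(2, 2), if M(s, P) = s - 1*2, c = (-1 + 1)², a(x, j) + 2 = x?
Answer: 0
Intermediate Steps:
a(x, j) = -2 + x
d = 0 (d = -2 + 2 = 0)
c = 0 (c = 0² = 0)
M(s, P) = -2 + s (M(s, P) = s - 2 = -2 + s)
(1 + M(d, c))*a(2, 2) = (1 + (-2 + 0))*(-2 + 2) = (1 - 2)*0 = -1*0 = 0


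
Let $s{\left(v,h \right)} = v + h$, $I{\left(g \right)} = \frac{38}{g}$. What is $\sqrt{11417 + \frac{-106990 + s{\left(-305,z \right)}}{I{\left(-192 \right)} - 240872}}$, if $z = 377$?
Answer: $\frac{7 \sqrt{124591559713144145}}{23123731} \approx 106.85$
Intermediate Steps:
$s{\left(v,h \right)} = h + v$
$\sqrt{11417 + \frac{-106990 + s{\left(-305,z \right)}}{I{\left(-192 \right)} - 240872}} = \sqrt{11417 + \frac{-106990 + \left(377 - 305\right)}{\frac{38}{-192} - 240872}} = \sqrt{11417 + \frac{-106990 + 72}{38 \left(- \frac{1}{192}\right) - 240872}} = \sqrt{11417 - \frac{106918}{- \frac{19}{96} - 240872}} = \sqrt{11417 - \frac{106918}{- \frac{23123731}{96}}} = \sqrt{11417 - - \frac{10264128}{23123731}} = \sqrt{11417 + \frac{10264128}{23123731}} = \sqrt{\frac{264013900955}{23123731}} = \frac{7 \sqrt{124591559713144145}}{23123731}$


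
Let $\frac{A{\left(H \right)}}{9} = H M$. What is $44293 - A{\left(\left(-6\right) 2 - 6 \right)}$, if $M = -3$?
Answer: $43807$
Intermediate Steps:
$A{\left(H \right)} = - 27 H$ ($A{\left(H \right)} = 9 H \left(-3\right) = 9 \left(- 3 H\right) = - 27 H$)
$44293 - A{\left(\left(-6\right) 2 - 6 \right)} = 44293 - - 27 \left(\left(-6\right) 2 - 6\right) = 44293 - - 27 \left(-12 - 6\right) = 44293 - \left(-27\right) \left(-18\right) = 44293 - 486 = 43807$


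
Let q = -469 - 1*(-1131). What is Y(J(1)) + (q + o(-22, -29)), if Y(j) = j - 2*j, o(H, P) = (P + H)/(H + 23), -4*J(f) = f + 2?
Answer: 2447/4 ≈ 611.75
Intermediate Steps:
J(f) = -½ - f/4 (J(f) = -(f + 2)/4 = -(2 + f)/4 = -½ - f/4)
o(H, P) = (H + P)/(23 + H)
q = 662 (q = -469 + 1131 = 662)
Y(j) = -j
Y(J(1)) + (q + o(-22, -29)) = -(-½ - ¼*1) + (662 + (-22 - 29)/(23 - 22)) = -(-½ - ¼) + (662 - 51/1) = -1*(-¾) + (662 + 1*(-51)) = ¾ + (662 - 51) = ¾ + 611 = 2447/4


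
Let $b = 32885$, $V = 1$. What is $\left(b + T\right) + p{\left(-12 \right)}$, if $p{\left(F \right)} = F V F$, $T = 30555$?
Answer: $63584$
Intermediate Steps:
$p{\left(F \right)} = F^{2}$ ($p{\left(F \right)} = F 1 F = F F = F^{2}$)
$\left(b + T\right) + p{\left(-12 \right)} = \left(32885 + 30555\right) + \left(-12\right)^{2} = 63440 + 144 = 63584$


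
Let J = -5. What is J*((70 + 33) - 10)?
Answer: -465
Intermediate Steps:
J*((70 + 33) - 10) = -5*((70 + 33) - 10) = -5*(103 - 10) = -5*93 = -465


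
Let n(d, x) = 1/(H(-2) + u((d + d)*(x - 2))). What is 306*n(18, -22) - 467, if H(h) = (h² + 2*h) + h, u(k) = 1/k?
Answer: -1071827/1729 ≈ -619.91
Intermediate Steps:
u(k) = 1/k
H(h) = h² + 3*h
n(d, x) = 1/(-2 + 1/(2*d*(-2 + x))) (n(d, x) = 1/(-2*(3 - 2) + 1/((d + d)*(x - 2))) = 1/(-2*1 + 1/((2*d)*(-2 + x))) = 1/(-2 + 1/(2*d*(-2 + x))))
306*n(18, -22) - 467 = 306*(-2*18*(-2 - 22)/(-1 + 4*18*(-2 - 22))) - 467 = 306*(-2*18*(-24)/(-1 + 4*18*(-24))) - 467 = 306*(-2*18*(-24)/(-1 - 1728)) - 467 = 306*(-2*18*(-24)/(-1729)) - 467 = 306*(-2*18*(-1/1729)*(-24)) - 467 = 306*(-864/1729) - 467 = -264384/1729 - 467 = -1071827/1729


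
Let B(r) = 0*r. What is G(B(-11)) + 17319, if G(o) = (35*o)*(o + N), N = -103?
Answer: 17319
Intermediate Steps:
B(r) = 0
G(o) = 35*o*(-103 + o) (G(o) = (35*o)*(o - 103) = (35*o)*(-103 + o) = 35*o*(-103 + o))
G(B(-11)) + 17319 = 35*0*(-103 + 0) + 17319 = 35*0*(-103) + 17319 = 0 + 17319 = 17319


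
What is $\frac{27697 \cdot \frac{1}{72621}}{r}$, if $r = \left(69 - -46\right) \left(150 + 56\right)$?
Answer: $\frac{27697}{1720391490} \approx 1.6099 \cdot 10^{-5}$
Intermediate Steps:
$r = 23690$ ($r = \left(69 + 46\right) 206 = 115 \cdot 206 = 23690$)
$\frac{27697 \cdot \frac{1}{72621}}{r} = \frac{27697 \cdot \frac{1}{72621}}{23690} = 27697 \cdot \frac{1}{72621} \cdot \frac{1}{23690} = \frac{27697}{72621} \cdot \frac{1}{23690} = \frac{27697}{1720391490}$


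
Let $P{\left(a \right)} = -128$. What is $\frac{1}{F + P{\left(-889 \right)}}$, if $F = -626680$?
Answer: $- \frac{1}{626808} \approx -1.5954 \cdot 10^{-6}$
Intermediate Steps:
$\frac{1}{F + P{\left(-889 \right)}} = \frac{1}{-626680 - 128} = \frac{1}{-626808} = - \frac{1}{626808}$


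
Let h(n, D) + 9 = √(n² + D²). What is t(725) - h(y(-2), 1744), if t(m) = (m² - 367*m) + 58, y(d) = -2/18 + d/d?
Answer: 259617 - 8*√3849445/9 ≈ 2.5787e+5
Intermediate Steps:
y(d) = 8/9 (y(d) = -2*1/18 + 1 = -⅑ + 1 = 8/9)
h(n, D) = -9 + √(D² + n²) (h(n, D) = -9 + √(n² + D²) = -9 + √(D² + n²))
t(m) = 58 + m² - 367*m
t(725) - h(y(-2), 1744) = (58 + 725² - 367*725) - (-9 + √(1744² + (8/9)²)) = (58 + 525625 - 266075) - (-9 + √(3041536 + 64/81)) = 259608 - (-9 + √(246364480/81)) = 259608 - (-9 + 8*√3849445/9) = 259608 + (9 - 8*√3849445/9) = 259617 - 8*√3849445/9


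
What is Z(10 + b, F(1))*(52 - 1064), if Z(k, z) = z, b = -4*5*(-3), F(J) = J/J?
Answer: -1012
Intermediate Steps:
F(J) = 1
b = 60 (b = -20*(-3) = 60)
Z(10 + b, F(1))*(52 - 1064) = 1*(52 - 1064) = 1*(-1012) = -1012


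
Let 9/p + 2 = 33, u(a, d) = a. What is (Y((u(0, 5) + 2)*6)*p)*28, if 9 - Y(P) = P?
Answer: -756/31 ≈ -24.387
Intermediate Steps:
p = 9/31 (p = 9/(-2 + 33) = 9/31 ≈ 0.29032)
Y(P) = 9 - P
(Y((u(0, 5) + 2)*6)*p)*28 = ((9 - (0 + 2)*6)*(9/31))*28 = ((9 - 2*6)*(9/31))*28 = ((9 - 1*12)*(9/31))*28 = ((9 - 12)*(9/31))*28 = -3*9/31*28 = -27/31*28 = -756/31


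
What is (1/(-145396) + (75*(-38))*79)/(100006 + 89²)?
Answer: -32735909401/15692154092 ≈ -2.0861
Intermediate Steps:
(1/(-145396) + (75*(-38))*79)/(100006 + 89²) = (-1/145396 - 2850*79)/(100006 + 7921) = (-1/145396 - 225150)/107927 = -32735909401/145396*1/107927 = -32735909401/15692154092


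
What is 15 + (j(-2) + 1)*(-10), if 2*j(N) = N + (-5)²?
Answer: -110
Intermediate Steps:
j(N) = 25/2 + N/2 (j(N) = (N + (-5)²)/2 = (N + 25)/2 = (25 + N)/2 = 25/2 + N/2)
15 + (j(-2) + 1)*(-10) = 15 + ((25/2 + (½)*(-2)) + 1)*(-10) = 15 + ((25/2 - 1) + 1)*(-10) = 15 + (23/2 + 1)*(-10) = 15 + (25/2)*(-10) = 15 - 125 = -110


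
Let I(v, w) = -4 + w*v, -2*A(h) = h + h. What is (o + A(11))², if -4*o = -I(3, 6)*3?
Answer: ¼ ≈ 0.25000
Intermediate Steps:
A(h) = -h (A(h) = -(h + h)/2 = -h)
I(v, w) = -4 + v*w
o = 21/2 (o = -(-(-4 + 3*6))*3/4 = -(-(-4 + 18))*3/4 = -(-1*14)*3/4 = -(-7)*3/2 = -¼*(-42) = 21/2 ≈ 10.500)
(o + A(11))² = (21/2 - 1*11)² = (21/2 - 11)² = (-½)² = ¼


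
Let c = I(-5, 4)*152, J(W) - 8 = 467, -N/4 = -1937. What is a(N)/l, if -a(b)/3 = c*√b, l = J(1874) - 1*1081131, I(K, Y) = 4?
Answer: 228*√1937/67541 ≈ 0.14857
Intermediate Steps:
N = 7748 (N = -4*(-1937) = 7748)
J(W) = 475 (J(W) = 8 + 467 = 475)
c = 608 (c = 4*152 = 608)
l = -1080656 (l = 475 - 1*1081131 = 475 - 1081131 = -1080656)
a(b) = -1824*√b
a(N)/l = -3648*√1937/(-1080656) = -3648*√1937*(-1/1080656) = 228*√1937/67541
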